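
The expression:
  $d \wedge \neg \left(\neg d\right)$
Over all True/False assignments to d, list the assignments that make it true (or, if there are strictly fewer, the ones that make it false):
is true only for:
  d=True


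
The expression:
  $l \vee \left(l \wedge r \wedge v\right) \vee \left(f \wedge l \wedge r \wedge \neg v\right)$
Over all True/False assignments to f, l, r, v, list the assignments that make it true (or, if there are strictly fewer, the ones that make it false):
is true only for:
  f=False, l=True, r=False, v=False;
  f=False, l=True, r=False, v=True;
  f=False, l=True, r=True, v=False;
  f=False, l=True, r=True, v=True;
  f=True, l=True, r=False, v=False;
  f=True, l=True, r=False, v=True;
  f=True, l=True, r=True, v=False;
  f=True, l=True, r=True, v=True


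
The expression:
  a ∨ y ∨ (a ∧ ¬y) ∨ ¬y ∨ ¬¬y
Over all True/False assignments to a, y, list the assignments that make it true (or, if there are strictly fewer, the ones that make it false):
is always true.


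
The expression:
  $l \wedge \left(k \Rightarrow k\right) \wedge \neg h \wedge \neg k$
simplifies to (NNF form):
$l \wedge \neg h \wedge \neg k$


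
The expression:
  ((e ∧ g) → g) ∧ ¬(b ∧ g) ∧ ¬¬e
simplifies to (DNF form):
(e ∧ ¬b) ∨ (e ∧ ¬g)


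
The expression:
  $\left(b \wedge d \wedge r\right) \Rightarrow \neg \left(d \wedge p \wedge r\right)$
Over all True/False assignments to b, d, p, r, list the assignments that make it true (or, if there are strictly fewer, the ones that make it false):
is false only for:
  b=True, d=True, p=True, r=True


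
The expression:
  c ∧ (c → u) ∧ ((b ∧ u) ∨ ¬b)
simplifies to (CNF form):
c ∧ u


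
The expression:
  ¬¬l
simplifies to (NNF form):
l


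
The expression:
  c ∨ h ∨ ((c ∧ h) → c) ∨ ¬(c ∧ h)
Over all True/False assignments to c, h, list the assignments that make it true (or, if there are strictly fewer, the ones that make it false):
is always true.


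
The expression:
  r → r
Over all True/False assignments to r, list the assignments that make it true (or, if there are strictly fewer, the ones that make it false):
is always true.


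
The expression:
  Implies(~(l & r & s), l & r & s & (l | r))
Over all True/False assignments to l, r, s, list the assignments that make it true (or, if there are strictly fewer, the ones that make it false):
is true only for:
  l=True, r=True, s=True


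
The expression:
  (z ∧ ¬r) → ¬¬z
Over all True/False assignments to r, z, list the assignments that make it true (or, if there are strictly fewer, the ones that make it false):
is always true.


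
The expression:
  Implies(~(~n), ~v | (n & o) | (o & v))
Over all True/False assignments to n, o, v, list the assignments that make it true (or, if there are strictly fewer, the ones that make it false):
is false only for:
  n=True, o=False, v=True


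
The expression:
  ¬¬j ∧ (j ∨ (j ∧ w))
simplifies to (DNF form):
j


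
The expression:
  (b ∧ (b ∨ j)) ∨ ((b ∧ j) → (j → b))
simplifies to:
True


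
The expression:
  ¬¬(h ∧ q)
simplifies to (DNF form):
h ∧ q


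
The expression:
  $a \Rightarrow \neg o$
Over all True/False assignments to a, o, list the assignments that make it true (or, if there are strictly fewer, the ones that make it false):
is false only for:
  a=True, o=True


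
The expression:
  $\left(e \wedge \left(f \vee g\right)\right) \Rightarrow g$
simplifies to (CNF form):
$g \vee \neg e \vee \neg f$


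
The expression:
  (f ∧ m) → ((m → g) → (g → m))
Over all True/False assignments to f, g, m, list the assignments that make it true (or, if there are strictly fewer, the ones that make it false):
is always true.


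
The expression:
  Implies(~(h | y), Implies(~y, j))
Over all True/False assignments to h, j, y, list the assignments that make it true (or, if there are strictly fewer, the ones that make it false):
is false only for:
  h=False, j=False, y=False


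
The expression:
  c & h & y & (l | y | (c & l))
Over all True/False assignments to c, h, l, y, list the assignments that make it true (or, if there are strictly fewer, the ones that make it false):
is true only for:
  c=True, h=True, l=False, y=True;
  c=True, h=True, l=True, y=True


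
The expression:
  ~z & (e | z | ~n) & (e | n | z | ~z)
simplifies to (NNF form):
~z & (e | ~n)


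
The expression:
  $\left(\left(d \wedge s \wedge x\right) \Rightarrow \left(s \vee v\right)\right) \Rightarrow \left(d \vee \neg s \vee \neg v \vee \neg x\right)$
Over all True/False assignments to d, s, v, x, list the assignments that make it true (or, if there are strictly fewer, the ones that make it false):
is false only for:
  d=False, s=True, v=True, x=True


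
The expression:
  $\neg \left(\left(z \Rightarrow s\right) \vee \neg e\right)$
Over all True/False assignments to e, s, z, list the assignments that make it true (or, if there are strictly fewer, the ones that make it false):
is true only for:
  e=True, s=False, z=True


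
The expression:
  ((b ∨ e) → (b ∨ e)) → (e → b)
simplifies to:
b ∨ ¬e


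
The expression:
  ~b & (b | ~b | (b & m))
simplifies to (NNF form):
~b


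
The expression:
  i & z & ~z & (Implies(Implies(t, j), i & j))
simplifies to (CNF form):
False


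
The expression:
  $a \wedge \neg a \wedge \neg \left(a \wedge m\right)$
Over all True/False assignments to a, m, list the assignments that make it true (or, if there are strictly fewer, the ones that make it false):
is never true.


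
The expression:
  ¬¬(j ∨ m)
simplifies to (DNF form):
j ∨ m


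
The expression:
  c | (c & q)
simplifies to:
c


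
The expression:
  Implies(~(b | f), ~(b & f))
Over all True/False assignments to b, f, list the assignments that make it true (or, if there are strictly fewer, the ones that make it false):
is always true.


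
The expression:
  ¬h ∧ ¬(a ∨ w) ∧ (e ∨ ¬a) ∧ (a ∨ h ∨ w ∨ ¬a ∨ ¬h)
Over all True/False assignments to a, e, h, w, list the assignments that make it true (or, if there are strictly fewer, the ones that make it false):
is true only for:
  a=False, e=False, h=False, w=False;
  a=False, e=True, h=False, w=False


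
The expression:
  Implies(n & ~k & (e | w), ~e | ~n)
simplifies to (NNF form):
k | ~e | ~n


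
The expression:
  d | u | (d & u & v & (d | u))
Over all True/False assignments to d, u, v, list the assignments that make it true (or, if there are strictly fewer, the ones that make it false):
is false only for:
  d=False, u=False, v=False;
  d=False, u=False, v=True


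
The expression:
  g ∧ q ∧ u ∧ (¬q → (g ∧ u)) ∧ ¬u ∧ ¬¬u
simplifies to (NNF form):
False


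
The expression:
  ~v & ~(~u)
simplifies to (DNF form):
u & ~v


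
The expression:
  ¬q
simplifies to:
¬q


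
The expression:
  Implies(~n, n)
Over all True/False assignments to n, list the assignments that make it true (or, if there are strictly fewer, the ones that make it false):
is true only for:
  n=True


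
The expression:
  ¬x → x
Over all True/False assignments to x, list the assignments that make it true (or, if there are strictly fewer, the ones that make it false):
is true only for:
  x=True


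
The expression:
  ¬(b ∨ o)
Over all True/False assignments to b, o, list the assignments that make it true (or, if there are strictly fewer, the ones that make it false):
is true only for:
  b=False, o=False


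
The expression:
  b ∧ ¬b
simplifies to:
False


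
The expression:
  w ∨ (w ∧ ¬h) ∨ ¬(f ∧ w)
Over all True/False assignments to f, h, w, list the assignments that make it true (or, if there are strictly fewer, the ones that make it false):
is always true.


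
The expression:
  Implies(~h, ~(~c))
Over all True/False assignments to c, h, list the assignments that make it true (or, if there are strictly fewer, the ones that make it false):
is false only for:
  c=False, h=False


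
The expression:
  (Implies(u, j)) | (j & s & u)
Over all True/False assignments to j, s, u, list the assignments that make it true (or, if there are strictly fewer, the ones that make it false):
is false only for:
  j=False, s=False, u=True;
  j=False, s=True, u=True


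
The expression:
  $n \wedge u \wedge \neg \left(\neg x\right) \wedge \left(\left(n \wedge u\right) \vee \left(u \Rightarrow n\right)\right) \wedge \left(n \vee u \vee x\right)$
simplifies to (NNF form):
$n \wedge u \wedge x$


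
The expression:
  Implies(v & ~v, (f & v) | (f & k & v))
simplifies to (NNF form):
True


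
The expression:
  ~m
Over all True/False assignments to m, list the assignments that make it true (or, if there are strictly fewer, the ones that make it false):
is true only for:
  m=False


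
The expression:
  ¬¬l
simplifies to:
l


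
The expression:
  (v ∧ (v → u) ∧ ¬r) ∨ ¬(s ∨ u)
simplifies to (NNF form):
(¬s ∧ ¬u) ∨ (u ∧ v ∧ ¬r)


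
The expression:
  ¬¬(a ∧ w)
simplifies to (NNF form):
a ∧ w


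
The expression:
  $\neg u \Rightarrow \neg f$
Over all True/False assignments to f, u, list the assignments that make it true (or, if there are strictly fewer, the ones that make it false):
is false only for:
  f=True, u=False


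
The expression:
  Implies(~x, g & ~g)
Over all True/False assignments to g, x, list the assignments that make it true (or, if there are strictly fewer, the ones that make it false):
is true only for:
  g=False, x=True;
  g=True, x=True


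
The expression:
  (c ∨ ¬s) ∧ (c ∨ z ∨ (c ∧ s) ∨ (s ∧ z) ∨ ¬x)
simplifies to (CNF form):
(c ∨ ¬s) ∧ (c ∨ z ∨ ¬x)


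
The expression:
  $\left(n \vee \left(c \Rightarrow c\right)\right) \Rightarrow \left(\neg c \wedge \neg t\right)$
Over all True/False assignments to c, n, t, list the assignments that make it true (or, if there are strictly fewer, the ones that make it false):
is true only for:
  c=False, n=False, t=False;
  c=False, n=True, t=False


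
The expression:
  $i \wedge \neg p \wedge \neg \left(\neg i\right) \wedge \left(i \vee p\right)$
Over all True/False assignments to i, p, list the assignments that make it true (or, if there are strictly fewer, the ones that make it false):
is true only for:
  i=True, p=False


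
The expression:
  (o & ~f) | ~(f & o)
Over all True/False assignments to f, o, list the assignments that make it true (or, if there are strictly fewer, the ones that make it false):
is false only for:
  f=True, o=True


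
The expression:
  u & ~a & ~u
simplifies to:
False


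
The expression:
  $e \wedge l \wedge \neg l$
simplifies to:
$\text{False}$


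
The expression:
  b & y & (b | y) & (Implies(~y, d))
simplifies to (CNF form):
b & y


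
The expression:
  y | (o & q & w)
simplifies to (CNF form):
(o | y) & (q | y) & (w | y)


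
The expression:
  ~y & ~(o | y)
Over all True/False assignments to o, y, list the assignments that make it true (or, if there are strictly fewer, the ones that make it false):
is true only for:
  o=False, y=False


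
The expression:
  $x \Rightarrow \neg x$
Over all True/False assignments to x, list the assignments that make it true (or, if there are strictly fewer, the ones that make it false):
is true only for:
  x=False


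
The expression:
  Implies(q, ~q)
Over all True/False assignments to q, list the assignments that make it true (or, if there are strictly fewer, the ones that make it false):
is true only for:
  q=False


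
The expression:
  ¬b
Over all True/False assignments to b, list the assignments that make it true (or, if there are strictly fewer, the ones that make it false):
is true only for:
  b=False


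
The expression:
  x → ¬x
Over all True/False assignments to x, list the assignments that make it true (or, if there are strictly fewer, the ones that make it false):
is true only for:
  x=False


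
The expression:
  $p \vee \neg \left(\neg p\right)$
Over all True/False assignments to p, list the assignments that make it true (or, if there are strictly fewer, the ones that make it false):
is true only for:
  p=True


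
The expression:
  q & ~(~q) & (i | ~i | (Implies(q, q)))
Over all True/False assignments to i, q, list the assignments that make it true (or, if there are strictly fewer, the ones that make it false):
is true only for:
  i=False, q=True;
  i=True, q=True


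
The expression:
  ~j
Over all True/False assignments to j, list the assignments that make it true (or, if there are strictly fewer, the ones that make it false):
is true only for:
  j=False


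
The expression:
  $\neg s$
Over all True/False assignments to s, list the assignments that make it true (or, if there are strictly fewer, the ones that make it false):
is true only for:
  s=False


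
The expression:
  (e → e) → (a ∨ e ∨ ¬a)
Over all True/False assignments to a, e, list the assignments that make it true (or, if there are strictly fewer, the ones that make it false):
is always true.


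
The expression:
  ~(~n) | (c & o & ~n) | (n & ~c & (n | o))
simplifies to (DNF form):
n | (c & o)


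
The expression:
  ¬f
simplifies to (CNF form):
¬f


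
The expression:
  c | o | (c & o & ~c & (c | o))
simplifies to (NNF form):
c | o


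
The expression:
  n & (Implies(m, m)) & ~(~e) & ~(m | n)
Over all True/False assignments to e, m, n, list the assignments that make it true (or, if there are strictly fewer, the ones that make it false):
is never true.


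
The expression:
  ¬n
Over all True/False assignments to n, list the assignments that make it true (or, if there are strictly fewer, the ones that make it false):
is true only for:
  n=False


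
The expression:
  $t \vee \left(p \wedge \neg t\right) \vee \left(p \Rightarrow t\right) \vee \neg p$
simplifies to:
$\text{True}$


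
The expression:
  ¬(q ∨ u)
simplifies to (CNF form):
¬q ∧ ¬u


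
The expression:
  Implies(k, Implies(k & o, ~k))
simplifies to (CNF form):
~k | ~o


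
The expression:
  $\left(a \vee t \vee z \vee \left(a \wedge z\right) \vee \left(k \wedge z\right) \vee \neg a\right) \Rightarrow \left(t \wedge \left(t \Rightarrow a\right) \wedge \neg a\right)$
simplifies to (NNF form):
$\text{False}$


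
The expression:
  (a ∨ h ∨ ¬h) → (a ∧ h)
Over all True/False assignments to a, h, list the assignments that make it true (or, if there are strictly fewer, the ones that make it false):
is true only for:
  a=True, h=True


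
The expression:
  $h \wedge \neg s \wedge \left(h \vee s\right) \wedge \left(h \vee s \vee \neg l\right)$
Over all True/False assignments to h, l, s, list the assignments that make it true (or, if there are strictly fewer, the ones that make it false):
is true only for:
  h=True, l=False, s=False;
  h=True, l=True, s=False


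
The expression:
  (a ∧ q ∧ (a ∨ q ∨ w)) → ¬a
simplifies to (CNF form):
¬a ∨ ¬q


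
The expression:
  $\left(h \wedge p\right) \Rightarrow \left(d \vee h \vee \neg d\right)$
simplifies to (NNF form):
$\text{True}$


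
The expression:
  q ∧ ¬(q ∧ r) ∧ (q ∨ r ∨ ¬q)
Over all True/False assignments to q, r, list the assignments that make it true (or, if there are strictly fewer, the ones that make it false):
is true only for:
  q=True, r=False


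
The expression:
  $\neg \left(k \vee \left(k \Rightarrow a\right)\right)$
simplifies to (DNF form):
$\text{False}$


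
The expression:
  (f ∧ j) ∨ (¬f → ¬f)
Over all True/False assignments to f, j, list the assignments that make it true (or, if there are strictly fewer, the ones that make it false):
is always true.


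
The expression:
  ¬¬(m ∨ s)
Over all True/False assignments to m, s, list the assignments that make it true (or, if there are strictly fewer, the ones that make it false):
is false only for:
  m=False, s=False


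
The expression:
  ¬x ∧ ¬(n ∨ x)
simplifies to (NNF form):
¬n ∧ ¬x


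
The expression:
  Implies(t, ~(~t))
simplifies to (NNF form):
True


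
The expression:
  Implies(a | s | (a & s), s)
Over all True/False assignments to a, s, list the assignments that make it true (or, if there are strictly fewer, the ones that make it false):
is false only for:
  a=True, s=False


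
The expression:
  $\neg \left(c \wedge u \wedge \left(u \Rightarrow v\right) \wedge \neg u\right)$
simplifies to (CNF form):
$\text{True}$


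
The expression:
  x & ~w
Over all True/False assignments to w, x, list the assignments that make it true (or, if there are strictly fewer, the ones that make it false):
is true only for:
  w=False, x=True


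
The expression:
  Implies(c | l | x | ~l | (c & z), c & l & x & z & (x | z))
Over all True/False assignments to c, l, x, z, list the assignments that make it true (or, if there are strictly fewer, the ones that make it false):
is true only for:
  c=True, l=True, x=True, z=True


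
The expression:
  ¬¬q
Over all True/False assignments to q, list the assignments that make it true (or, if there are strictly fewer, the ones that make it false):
is true only for:
  q=True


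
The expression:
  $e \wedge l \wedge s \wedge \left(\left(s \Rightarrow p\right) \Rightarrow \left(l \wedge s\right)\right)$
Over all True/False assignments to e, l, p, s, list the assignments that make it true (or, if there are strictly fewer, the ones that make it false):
is true only for:
  e=True, l=True, p=False, s=True;
  e=True, l=True, p=True, s=True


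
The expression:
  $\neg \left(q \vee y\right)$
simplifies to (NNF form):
$\neg q \wedge \neg y$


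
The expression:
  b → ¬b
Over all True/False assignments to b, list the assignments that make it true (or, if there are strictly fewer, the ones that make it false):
is true only for:
  b=False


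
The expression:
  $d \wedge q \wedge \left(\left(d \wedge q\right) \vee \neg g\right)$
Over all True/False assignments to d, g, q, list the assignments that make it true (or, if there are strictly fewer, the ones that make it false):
is true only for:
  d=True, g=False, q=True;
  d=True, g=True, q=True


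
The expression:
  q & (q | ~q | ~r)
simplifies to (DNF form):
q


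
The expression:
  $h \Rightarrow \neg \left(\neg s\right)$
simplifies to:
$s \vee \neg h$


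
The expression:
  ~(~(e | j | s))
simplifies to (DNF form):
e | j | s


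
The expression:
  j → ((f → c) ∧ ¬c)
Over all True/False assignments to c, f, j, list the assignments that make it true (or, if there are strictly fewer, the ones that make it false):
is false only for:
  c=False, f=True, j=True;
  c=True, f=False, j=True;
  c=True, f=True, j=True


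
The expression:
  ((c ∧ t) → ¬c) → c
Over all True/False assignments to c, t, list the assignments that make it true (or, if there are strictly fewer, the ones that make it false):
is true only for:
  c=True, t=False;
  c=True, t=True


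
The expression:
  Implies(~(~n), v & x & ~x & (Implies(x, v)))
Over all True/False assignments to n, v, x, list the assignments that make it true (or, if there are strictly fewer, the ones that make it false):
is true only for:
  n=False, v=False, x=False;
  n=False, v=False, x=True;
  n=False, v=True, x=False;
  n=False, v=True, x=True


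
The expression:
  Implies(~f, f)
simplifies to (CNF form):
f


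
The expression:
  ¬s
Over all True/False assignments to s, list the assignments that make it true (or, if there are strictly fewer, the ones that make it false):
is true only for:
  s=False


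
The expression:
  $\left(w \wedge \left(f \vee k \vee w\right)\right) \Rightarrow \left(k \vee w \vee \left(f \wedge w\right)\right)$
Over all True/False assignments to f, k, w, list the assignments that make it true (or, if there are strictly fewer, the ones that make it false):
is always true.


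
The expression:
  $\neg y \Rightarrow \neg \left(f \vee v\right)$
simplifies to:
$y \vee \left(\neg f \wedge \neg v\right)$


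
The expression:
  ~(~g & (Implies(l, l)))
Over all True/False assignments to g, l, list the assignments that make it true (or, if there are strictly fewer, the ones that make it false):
is true only for:
  g=True, l=False;
  g=True, l=True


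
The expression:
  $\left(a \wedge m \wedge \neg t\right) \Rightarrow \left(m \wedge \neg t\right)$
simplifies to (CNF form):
$\text{True}$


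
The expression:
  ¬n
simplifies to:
¬n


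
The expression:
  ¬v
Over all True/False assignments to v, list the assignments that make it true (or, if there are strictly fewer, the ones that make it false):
is true only for:
  v=False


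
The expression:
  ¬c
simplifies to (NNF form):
¬c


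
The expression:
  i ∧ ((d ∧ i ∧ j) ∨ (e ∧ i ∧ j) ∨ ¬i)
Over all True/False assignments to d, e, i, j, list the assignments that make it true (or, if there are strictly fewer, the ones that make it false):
is true only for:
  d=False, e=True, i=True, j=True;
  d=True, e=False, i=True, j=True;
  d=True, e=True, i=True, j=True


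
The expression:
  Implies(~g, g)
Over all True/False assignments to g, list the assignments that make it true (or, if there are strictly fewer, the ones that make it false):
is true only for:
  g=True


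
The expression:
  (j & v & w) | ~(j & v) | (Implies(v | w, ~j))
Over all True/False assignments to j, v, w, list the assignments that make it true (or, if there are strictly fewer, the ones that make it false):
is false only for:
  j=True, v=True, w=False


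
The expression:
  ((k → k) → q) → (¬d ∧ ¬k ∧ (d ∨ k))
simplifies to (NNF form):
¬q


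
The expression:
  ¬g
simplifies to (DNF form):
¬g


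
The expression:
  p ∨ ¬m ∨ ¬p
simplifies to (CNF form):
True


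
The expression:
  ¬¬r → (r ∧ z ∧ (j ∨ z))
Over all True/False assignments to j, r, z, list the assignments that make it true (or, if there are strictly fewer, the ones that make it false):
is false only for:
  j=False, r=True, z=False;
  j=True, r=True, z=False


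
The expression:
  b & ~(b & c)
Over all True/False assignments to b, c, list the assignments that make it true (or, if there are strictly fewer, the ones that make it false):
is true only for:
  b=True, c=False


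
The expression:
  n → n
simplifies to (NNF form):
True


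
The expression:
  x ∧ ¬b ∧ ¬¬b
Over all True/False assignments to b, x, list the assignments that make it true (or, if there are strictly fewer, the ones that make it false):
is never true.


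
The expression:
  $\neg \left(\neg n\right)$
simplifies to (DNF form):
$n$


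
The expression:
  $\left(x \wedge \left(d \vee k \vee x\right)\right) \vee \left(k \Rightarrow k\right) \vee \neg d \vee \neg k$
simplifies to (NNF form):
$\text{True}$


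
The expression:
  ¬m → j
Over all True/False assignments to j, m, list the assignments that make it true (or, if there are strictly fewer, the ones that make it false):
is false only for:
  j=False, m=False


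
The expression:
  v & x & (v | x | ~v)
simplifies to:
v & x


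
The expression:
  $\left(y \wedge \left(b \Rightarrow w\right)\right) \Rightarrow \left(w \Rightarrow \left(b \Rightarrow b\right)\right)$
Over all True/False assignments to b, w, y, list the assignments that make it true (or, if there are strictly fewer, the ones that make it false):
is always true.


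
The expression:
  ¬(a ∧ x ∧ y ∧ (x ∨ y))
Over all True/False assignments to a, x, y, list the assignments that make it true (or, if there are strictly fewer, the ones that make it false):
is false only for:
  a=True, x=True, y=True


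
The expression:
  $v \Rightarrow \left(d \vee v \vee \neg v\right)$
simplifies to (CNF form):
$\text{True}$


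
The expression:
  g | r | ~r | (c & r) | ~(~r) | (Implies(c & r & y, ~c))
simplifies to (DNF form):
True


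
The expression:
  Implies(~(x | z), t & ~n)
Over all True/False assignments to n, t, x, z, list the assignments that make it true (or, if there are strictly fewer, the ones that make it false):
is false only for:
  n=False, t=False, x=False, z=False;
  n=True, t=False, x=False, z=False;
  n=True, t=True, x=False, z=False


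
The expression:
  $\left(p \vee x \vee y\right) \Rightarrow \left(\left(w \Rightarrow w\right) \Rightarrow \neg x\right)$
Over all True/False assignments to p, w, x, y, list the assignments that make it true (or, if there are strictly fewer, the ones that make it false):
is true only for:
  p=False, w=False, x=False, y=False;
  p=False, w=False, x=False, y=True;
  p=False, w=True, x=False, y=False;
  p=False, w=True, x=False, y=True;
  p=True, w=False, x=False, y=False;
  p=True, w=False, x=False, y=True;
  p=True, w=True, x=False, y=False;
  p=True, w=True, x=False, y=True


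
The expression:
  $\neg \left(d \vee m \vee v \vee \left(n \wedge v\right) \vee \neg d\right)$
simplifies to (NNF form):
$\text{False}$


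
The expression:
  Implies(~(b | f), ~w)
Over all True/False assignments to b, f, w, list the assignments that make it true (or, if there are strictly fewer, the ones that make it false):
is false only for:
  b=False, f=False, w=True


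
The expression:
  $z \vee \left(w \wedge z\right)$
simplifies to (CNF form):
$z$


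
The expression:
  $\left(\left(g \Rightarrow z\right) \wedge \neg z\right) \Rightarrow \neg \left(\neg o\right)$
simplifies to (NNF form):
$g \vee o \vee z$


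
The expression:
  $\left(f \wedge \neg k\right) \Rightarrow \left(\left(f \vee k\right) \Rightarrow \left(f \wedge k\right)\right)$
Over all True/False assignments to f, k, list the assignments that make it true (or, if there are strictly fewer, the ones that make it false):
is false only for:
  f=True, k=False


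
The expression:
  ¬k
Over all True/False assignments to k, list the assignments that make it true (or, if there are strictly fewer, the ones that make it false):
is true only for:
  k=False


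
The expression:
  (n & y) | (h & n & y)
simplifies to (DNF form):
n & y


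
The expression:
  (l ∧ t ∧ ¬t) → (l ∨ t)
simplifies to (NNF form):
True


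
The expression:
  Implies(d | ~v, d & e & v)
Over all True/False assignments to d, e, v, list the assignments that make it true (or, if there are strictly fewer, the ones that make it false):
is true only for:
  d=False, e=False, v=True;
  d=False, e=True, v=True;
  d=True, e=True, v=True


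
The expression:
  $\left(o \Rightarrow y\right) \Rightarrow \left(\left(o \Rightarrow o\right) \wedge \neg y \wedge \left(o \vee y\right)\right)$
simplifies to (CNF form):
$o \wedge \neg y$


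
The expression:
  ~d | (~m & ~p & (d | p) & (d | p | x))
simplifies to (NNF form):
~d | (~m & ~p)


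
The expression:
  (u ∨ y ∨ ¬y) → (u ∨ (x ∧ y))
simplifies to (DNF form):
u ∨ (x ∧ y)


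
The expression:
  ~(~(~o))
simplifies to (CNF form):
~o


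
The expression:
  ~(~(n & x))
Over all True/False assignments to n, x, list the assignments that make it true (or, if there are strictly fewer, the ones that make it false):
is true only for:
  n=True, x=True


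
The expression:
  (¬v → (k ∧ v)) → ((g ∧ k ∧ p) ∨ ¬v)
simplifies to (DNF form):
(g ∧ k ∧ p) ∨ ¬v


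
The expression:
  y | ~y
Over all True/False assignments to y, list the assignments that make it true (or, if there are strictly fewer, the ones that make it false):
is always true.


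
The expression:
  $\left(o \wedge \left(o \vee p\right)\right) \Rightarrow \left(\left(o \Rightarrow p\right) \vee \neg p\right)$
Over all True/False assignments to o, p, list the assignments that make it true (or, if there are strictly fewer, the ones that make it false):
is always true.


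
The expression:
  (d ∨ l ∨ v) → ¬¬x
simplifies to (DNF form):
x ∨ (¬d ∧ ¬l ∧ ¬v)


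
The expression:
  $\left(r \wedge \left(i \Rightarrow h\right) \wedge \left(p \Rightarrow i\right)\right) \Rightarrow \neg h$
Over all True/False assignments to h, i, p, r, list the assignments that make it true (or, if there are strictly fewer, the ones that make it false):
is false only for:
  h=True, i=False, p=False, r=True;
  h=True, i=True, p=False, r=True;
  h=True, i=True, p=True, r=True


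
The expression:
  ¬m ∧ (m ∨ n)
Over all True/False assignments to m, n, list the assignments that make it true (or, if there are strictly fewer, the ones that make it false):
is true only for:
  m=False, n=True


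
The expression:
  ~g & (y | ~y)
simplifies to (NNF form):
~g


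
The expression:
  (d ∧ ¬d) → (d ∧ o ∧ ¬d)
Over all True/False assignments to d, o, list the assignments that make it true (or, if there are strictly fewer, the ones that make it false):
is always true.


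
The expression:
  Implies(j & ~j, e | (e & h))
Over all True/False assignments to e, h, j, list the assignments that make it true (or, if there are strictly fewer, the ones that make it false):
is always true.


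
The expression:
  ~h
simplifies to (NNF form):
~h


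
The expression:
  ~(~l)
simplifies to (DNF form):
l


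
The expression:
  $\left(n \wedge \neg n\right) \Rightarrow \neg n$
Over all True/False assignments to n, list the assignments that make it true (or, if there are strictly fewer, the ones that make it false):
is always true.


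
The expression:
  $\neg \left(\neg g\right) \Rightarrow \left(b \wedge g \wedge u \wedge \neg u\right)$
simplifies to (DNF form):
$\neg g$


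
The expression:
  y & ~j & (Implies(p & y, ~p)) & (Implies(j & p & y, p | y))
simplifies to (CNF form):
y & ~j & ~p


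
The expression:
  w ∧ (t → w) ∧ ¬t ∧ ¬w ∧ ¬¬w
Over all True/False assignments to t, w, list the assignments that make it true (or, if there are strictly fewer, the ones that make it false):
is never true.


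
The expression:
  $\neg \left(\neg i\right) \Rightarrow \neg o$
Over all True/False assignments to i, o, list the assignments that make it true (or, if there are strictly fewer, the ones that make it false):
is false only for:
  i=True, o=True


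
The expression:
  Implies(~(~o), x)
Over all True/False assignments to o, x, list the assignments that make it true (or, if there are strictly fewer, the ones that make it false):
is false only for:
  o=True, x=False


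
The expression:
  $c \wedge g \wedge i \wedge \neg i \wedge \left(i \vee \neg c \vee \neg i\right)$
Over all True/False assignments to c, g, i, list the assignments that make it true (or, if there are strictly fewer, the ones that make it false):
is never true.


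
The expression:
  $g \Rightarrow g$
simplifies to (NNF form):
$\text{True}$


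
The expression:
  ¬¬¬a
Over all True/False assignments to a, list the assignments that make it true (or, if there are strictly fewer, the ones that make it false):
is true only for:
  a=False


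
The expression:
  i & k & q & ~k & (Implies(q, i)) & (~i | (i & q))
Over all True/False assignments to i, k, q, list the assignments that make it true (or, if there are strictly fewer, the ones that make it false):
is never true.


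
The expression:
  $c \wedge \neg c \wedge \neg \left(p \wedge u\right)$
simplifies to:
$\text{False}$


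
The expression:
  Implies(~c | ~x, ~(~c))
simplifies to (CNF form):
c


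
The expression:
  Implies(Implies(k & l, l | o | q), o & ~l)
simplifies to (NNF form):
o & ~l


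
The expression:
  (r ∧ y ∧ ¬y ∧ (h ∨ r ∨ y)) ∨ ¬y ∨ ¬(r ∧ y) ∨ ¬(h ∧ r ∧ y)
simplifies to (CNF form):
¬h ∨ ¬r ∨ ¬y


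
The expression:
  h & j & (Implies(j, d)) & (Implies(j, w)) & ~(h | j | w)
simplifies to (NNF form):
False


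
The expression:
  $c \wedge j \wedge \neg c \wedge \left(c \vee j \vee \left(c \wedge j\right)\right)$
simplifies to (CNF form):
$\text{False}$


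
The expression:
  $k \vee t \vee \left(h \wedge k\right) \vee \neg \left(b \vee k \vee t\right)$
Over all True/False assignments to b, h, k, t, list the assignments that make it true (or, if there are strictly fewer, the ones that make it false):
is false only for:
  b=True, h=False, k=False, t=False;
  b=True, h=True, k=False, t=False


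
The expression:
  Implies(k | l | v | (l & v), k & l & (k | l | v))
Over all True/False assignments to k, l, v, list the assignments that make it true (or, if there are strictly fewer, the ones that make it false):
is true only for:
  k=False, l=False, v=False;
  k=True, l=True, v=False;
  k=True, l=True, v=True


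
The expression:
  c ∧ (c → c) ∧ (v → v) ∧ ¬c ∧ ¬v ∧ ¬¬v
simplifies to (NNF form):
False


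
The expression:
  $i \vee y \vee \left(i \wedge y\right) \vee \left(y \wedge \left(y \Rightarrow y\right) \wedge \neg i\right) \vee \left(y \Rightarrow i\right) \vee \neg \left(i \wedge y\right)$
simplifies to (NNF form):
$\text{True}$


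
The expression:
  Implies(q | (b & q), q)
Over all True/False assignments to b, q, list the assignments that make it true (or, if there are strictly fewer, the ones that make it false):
is always true.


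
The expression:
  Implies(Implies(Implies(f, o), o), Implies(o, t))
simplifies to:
t | ~o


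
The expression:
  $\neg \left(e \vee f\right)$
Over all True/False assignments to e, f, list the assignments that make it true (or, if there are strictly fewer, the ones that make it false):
is true only for:
  e=False, f=False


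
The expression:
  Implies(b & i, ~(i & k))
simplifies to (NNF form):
~b | ~i | ~k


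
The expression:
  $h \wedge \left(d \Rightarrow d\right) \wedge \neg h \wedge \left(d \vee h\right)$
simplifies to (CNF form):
$\text{False}$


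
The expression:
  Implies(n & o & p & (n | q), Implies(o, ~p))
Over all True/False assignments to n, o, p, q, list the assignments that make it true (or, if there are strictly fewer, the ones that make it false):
is false only for:
  n=True, o=True, p=True, q=False;
  n=True, o=True, p=True, q=True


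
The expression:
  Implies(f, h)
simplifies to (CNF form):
h | ~f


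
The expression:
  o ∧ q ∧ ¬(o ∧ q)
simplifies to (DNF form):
False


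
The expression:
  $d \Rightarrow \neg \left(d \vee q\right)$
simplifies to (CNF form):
$\neg d$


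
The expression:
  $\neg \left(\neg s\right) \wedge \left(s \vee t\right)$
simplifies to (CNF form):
$s$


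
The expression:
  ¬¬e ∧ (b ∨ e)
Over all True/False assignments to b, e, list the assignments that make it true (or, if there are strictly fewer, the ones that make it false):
is true only for:
  b=False, e=True;
  b=True, e=True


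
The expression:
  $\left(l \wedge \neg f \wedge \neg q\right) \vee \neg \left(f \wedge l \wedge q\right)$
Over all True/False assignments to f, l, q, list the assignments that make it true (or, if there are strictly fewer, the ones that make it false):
is false only for:
  f=True, l=True, q=True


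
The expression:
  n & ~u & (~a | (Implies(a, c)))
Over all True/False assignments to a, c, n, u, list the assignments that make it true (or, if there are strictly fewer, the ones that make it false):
is true only for:
  a=False, c=False, n=True, u=False;
  a=False, c=True, n=True, u=False;
  a=True, c=True, n=True, u=False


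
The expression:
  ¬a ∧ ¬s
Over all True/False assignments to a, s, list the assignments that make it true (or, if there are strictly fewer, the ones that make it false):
is true only for:
  a=False, s=False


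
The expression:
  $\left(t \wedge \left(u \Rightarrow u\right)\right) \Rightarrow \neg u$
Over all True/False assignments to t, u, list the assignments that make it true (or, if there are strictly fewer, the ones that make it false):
is false only for:
  t=True, u=True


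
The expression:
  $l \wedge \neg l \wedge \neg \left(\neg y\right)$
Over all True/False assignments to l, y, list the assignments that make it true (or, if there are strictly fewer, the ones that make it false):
is never true.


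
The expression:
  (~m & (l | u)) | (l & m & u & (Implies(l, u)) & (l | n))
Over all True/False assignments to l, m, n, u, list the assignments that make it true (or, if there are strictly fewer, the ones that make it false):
is true only for:
  l=False, m=False, n=False, u=True;
  l=False, m=False, n=True, u=True;
  l=True, m=False, n=False, u=False;
  l=True, m=False, n=False, u=True;
  l=True, m=False, n=True, u=False;
  l=True, m=False, n=True, u=True;
  l=True, m=True, n=False, u=True;
  l=True, m=True, n=True, u=True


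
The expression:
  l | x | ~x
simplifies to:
True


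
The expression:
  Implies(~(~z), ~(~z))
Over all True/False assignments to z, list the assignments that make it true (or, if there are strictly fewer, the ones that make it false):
is always true.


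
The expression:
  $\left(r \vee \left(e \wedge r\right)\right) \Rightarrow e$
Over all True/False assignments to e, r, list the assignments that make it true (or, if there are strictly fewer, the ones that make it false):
is false only for:
  e=False, r=True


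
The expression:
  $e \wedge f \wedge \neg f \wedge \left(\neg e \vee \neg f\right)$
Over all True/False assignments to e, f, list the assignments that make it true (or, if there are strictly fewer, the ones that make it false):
is never true.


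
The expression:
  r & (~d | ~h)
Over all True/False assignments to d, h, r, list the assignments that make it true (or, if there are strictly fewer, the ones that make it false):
is true only for:
  d=False, h=False, r=True;
  d=False, h=True, r=True;
  d=True, h=False, r=True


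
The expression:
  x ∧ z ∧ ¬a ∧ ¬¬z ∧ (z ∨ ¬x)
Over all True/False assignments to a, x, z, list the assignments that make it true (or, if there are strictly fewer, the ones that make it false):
is true only for:
  a=False, x=True, z=True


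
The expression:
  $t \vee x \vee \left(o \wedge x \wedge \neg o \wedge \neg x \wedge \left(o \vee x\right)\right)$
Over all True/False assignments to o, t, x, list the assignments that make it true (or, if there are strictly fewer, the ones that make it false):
is false only for:
  o=False, t=False, x=False;
  o=True, t=False, x=False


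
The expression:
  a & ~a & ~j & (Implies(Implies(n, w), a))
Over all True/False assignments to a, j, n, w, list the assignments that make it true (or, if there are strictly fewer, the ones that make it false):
is never true.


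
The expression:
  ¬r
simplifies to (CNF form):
¬r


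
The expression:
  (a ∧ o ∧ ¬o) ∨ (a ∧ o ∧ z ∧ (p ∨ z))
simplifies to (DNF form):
a ∧ o ∧ z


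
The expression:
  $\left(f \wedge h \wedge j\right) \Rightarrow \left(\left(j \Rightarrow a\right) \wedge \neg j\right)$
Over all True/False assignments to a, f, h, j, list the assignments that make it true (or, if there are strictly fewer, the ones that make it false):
is false only for:
  a=False, f=True, h=True, j=True;
  a=True, f=True, h=True, j=True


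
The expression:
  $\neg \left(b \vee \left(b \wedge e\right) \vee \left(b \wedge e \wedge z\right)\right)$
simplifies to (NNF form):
$\neg b$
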